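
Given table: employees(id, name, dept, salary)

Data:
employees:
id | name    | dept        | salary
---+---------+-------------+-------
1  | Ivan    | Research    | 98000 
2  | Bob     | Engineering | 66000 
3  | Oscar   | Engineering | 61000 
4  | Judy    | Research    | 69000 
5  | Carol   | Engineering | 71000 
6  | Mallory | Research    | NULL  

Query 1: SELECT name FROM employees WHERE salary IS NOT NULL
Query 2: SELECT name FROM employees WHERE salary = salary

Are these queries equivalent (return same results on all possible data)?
Yes, equivalent

Both queries return: [('Bob',), ('Carol',), ('Ivan',), ('Judy',), ('Oscar',)]

Reason: IS NOT NULL vs self-equality (both exclude NULLs)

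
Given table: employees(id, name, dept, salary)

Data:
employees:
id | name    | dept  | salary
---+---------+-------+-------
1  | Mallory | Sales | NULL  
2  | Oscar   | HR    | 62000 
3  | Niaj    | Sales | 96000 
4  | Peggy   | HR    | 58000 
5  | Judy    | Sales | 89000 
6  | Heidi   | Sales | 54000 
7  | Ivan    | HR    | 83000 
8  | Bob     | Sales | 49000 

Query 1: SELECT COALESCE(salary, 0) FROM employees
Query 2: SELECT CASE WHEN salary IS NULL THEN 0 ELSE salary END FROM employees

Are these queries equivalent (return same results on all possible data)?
Yes, equivalent

Both queries return: [(0,), (49000,), (54000,), (58000,), (62000,), (83000,), (89000,), (96000,)]

Reason: COALESCE vs CASE for NULL handling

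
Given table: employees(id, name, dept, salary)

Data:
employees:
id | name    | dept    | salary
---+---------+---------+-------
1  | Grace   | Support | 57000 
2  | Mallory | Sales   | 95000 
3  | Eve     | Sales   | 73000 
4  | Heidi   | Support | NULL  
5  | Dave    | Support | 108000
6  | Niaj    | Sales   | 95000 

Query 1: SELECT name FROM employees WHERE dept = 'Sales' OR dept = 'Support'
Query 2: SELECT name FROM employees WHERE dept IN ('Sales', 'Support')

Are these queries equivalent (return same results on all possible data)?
Yes, equivalent

Both queries return: [('Dave',), ('Eve',), ('Grace',), ('Heidi',), ('Mallory',), ('Niaj',)]

Reason: OR vs IN are equivalent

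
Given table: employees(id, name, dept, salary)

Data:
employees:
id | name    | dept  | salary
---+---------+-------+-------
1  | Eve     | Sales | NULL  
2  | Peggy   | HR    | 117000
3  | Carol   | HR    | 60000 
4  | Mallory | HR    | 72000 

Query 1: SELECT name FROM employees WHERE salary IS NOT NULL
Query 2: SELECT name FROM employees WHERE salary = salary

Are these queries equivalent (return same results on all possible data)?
Yes, equivalent

Both queries return: [('Carol',), ('Mallory',), ('Peggy',)]

Reason: IS NOT NULL vs self-equality (both exclude NULLs)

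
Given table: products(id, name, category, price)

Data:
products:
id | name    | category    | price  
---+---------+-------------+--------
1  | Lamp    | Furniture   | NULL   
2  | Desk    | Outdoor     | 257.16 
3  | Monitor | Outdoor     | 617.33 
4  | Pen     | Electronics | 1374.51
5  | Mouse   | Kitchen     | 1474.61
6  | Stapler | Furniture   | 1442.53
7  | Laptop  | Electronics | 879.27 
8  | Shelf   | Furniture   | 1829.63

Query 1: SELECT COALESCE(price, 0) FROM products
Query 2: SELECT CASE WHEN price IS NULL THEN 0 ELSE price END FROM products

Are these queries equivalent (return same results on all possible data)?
Yes, equivalent

Both queries return: [(0,), (257.16,), (617.33,), (879.27,), (1374.51,), (1442.53,), (1474.61,), (1829.63,)]

Reason: COALESCE vs CASE for NULL handling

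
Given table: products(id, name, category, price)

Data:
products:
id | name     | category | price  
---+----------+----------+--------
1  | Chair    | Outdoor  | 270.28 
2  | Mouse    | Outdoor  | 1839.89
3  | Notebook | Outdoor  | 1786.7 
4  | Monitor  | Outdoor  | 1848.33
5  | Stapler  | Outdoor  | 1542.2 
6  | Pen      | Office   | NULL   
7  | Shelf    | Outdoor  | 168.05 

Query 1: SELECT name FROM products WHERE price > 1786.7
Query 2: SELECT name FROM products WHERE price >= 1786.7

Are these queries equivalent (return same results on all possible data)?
No, not equivalent

Query 1 returns: [('Mouse',), ('Monitor',)]
Query 2 returns: [('Mouse',), ('Notebook',), ('Monitor',)]

Reason: > vs >= gives different results when price = 1786.7 exists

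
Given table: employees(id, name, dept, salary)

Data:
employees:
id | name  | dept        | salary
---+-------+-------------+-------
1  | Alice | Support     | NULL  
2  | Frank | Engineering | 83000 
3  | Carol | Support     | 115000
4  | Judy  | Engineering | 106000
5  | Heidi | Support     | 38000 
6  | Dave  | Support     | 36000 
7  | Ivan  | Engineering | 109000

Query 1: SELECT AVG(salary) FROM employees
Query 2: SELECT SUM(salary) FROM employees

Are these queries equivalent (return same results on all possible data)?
No, not equivalent

Query 1 returns: [(81166.66666666667,)]
Query 2 returns: [(487000,)]

Reason: AVG vs SUM give different aggregate values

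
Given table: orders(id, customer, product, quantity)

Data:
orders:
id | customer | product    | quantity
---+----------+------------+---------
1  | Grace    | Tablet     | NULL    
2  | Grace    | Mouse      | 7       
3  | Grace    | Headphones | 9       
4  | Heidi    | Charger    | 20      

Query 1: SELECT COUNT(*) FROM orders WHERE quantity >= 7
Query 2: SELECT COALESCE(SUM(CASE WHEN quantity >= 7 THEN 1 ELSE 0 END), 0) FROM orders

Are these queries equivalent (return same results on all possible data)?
Yes, equivalent

Both queries return: [(3,)]

Reason: COUNT with WHERE vs conditional SUM (COALESCE handles empty-table NULL)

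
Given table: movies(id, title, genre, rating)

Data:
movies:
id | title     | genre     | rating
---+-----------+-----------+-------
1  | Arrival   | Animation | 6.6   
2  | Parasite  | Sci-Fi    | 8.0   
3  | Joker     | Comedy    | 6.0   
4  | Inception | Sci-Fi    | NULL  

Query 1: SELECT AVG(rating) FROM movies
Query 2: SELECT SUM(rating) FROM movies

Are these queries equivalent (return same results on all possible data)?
No, not equivalent

Query 1 returns: [(6.866666666666667,)]
Query 2 returns: [(20.6,)]

Reason: AVG vs SUM give different aggregate values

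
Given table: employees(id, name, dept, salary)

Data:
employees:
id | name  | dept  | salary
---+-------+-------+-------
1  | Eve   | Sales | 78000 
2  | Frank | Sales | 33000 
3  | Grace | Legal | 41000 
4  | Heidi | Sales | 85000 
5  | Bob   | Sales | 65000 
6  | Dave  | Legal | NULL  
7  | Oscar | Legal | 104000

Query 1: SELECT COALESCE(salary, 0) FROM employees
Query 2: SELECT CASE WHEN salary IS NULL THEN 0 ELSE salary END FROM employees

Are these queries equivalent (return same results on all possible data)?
Yes, equivalent

Both queries return: [(0,), (33000,), (41000,), (65000,), (78000,), (85000,), (104000,)]

Reason: COALESCE vs CASE for NULL handling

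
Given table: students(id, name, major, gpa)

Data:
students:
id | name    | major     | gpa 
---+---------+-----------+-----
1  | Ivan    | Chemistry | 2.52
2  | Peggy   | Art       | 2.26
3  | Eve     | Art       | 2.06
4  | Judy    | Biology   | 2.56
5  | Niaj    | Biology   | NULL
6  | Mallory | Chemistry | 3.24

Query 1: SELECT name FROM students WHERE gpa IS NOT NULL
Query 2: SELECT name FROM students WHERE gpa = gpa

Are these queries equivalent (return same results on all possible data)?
Yes, equivalent

Both queries return: [('Eve',), ('Ivan',), ('Judy',), ('Mallory',), ('Peggy',)]

Reason: IS NOT NULL vs self-equality (both exclude NULLs)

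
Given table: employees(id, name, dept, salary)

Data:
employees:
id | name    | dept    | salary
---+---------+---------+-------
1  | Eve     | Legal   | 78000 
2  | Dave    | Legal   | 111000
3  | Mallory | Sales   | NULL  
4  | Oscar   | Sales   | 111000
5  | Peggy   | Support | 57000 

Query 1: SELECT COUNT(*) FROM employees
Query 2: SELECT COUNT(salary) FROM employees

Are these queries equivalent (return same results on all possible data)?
No, not equivalent

Query 1 returns: [(5,)]
Query 2 returns: [(4,)]

Reason: COUNT(*) includes NULLs, COUNT(column) excludes them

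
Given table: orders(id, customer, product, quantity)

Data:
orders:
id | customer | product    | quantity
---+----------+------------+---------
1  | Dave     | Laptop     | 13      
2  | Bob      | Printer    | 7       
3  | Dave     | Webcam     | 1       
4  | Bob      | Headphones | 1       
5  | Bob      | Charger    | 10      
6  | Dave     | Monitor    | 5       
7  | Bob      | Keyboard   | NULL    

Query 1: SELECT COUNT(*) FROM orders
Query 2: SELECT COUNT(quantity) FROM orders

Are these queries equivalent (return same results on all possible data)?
No, not equivalent

Query 1 returns: [(7,)]
Query 2 returns: [(6,)]

Reason: COUNT(*) includes NULLs, COUNT(column) excludes them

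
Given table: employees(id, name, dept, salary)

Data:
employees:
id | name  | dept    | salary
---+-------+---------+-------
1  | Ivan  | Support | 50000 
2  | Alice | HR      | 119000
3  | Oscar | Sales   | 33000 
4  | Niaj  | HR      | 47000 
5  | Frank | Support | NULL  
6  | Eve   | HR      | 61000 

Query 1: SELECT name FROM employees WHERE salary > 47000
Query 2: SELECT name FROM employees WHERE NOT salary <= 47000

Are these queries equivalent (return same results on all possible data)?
Yes, equivalent

Both queries return: [('Alice',), ('Eve',), ('Ivan',)]

Reason: Both filter salary > 47000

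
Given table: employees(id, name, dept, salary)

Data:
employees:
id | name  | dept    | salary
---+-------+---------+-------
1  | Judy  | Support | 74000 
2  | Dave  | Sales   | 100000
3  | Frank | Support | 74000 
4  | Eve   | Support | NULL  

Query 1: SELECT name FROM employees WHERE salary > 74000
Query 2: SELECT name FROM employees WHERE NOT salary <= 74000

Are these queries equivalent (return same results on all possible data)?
Yes, equivalent

Both queries return: [('Dave',)]

Reason: Both filter salary > 74000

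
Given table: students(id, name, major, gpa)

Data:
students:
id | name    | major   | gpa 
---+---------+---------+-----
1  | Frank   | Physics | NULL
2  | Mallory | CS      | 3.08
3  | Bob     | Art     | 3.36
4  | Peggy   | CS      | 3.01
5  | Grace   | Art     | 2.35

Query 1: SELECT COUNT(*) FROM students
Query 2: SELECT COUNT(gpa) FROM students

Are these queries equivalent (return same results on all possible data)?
No, not equivalent

Query 1 returns: [(5,)]
Query 2 returns: [(4,)]

Reason: COUNT(*) includes NULLs, COUNT(column) excludes them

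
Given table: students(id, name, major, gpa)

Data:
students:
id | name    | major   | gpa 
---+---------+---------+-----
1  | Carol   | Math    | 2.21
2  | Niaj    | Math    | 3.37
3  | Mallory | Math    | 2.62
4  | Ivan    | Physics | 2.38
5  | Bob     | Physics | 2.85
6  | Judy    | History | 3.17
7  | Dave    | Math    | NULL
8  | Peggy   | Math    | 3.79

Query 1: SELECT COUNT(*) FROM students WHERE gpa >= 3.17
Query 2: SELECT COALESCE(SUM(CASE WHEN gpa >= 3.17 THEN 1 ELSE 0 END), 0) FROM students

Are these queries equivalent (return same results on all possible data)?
Yes, equivalent

Both queries return: [(3,)]

Reason: COUNT with WHERE vs conditional SUM (COALESCE handles empty-table NULL)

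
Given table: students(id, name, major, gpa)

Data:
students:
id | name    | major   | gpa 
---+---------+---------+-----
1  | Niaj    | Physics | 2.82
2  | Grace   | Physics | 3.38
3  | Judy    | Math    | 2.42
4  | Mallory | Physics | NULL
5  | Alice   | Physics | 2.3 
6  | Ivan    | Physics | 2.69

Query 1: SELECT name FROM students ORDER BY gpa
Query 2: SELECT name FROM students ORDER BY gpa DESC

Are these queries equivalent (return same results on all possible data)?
No, not equivalent

Query 1 returns: [('Mallory',), ('Alice',), ('Judy',), ('Ivan',), ('Niaj',), ('Grace',)]
Query 2 returns: [('Grace',), ('Niaj',), ('Ivan',), ('Judy',), ('Alice',), ('Mallory',)]

Reason: ASC vs DESC gives opposite ordering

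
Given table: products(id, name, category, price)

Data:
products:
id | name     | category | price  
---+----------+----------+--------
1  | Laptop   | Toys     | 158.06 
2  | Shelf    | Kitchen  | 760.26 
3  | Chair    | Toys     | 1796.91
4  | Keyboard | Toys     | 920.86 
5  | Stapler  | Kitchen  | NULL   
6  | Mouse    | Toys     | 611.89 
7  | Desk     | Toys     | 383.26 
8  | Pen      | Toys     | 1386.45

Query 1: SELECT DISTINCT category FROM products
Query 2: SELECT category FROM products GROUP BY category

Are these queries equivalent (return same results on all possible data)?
Yes, equivalent

Both queries return: [('Kitchen',), ('Toys',)]

Reason: Both get unique categorys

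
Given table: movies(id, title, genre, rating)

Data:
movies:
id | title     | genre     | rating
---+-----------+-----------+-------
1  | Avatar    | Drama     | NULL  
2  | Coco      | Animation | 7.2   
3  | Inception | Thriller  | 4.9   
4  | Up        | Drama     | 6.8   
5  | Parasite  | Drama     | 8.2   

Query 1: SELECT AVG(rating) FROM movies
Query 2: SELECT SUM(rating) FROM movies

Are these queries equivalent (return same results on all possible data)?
No, not equivalent

Query 1 returns: [(6.775,)]
Query 2 returns: [(27.1,)]

Reason: AVG vs SUM give different aggregate values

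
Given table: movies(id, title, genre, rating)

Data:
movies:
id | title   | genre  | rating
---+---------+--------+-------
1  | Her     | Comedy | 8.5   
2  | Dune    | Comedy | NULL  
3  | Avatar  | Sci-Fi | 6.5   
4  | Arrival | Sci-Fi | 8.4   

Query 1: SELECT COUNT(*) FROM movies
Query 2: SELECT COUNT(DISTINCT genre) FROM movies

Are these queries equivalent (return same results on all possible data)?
No, not equivalent

Query 1 returns: [(4,)]
Query 2 returns: [(2,)]

Reason: COUNT(*) counts rows, COUNT(DISTINCT genre) counts unique genres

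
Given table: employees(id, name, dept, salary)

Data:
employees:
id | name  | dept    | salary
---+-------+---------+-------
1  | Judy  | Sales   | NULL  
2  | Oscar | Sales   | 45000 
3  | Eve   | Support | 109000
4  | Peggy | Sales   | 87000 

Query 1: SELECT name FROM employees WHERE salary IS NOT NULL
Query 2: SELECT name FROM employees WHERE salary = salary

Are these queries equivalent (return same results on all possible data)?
Yes, equivalent

Both queries return: [('Eve',), ('Oscar',), ('Peggy',)]

Reason: IS NOT NULL vs self-equality (both exclude NULLs)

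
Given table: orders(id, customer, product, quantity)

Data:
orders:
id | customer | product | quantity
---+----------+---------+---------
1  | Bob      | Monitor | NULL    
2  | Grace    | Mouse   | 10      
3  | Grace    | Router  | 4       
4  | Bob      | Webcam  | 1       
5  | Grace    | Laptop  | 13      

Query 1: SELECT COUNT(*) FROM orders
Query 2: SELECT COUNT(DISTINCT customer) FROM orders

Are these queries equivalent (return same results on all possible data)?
No, not equivalent

Query 1 returns: [(5,)]
Query 2 returns: [(2,)]

Reason: COUNT(*) counts rows, COUNT(DISTINCT customer) counts unique customers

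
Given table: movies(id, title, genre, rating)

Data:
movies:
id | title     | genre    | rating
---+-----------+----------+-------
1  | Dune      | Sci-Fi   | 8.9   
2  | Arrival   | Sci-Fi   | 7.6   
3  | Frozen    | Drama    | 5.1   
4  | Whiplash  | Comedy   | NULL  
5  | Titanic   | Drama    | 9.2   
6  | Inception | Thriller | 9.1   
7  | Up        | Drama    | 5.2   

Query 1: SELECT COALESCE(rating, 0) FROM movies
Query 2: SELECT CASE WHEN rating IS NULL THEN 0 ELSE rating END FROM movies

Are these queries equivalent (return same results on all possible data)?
Yes, equivalent

Both queries return: [(0,), (5.1,), (5.2,), (7.6,), (8.9,), (9.1,), (9.2,)]

Reason: COALESCE vs CASE for NULL handling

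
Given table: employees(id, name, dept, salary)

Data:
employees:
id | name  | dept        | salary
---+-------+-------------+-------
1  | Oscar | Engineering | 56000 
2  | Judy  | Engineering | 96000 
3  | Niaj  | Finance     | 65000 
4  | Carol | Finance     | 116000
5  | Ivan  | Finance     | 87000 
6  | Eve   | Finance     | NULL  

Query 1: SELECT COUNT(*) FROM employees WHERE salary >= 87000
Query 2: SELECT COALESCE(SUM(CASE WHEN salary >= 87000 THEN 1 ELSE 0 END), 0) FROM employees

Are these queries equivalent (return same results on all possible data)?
Yes, equivalent

Both queries return: [(3,)]

Reason: COUNT with WHERE vs conditional SUM (COALESCE handles empty-table NULL)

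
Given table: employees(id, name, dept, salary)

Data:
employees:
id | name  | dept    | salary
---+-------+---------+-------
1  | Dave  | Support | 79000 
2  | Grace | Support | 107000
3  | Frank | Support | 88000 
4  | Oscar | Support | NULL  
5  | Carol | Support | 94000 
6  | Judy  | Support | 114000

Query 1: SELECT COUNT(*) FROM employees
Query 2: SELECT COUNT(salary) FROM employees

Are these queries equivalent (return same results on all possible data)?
No, not equivalent

Query 1 returns: [(6,)]
Query 2 returns: [(5,)]

Reason: COUNT(*) includes NULLs, COUNT(column) excludes them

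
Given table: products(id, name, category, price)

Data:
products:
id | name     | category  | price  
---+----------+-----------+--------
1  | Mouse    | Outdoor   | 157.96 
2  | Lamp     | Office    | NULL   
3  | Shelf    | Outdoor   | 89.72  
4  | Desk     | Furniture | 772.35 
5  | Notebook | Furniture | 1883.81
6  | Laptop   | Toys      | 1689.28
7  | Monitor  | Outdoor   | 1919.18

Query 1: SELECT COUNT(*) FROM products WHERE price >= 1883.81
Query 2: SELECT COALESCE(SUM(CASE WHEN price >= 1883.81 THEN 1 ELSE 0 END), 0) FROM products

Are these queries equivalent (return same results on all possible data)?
Yes, equivalent

Both queries return: [(2,)]

Reason: COUNT with WHERE vs conditional SUM (COALESCE handles empty-table NULL)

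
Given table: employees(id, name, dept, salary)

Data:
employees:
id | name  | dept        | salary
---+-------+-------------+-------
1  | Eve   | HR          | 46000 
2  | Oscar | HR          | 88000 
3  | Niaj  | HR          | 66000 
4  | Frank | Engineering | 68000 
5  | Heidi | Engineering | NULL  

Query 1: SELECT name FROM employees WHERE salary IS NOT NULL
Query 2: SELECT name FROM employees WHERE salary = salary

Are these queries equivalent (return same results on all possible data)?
Yes, equivalent

Both queries return: [('Eve',), ('Frank',), ('Niaj',), ('Oscar',)]

Reason: IS NOT NULL vs self-equality (both exclude NULLs)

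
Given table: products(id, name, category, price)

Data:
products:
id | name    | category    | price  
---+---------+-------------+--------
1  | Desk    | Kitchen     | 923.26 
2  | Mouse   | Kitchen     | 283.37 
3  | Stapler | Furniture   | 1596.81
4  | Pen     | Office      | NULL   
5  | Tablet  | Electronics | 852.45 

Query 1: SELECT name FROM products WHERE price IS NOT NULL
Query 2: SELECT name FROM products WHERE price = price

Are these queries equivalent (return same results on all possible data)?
Yes, equivalent

Both queries return: [('Desk',), ('Mouse',), ('Stapler',), ('Tablet',)]

Reason: IS NOT NULL vs self-equality (both exclude NULLs)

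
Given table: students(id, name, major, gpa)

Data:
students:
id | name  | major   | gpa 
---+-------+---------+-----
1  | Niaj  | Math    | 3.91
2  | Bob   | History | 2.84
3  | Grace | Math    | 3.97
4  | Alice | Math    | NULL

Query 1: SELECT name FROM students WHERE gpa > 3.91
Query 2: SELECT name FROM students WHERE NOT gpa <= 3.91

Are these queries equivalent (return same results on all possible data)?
Yes, equivalent

Both queries return: [('Grace',)]

Reason: Both filter gpa > 3.91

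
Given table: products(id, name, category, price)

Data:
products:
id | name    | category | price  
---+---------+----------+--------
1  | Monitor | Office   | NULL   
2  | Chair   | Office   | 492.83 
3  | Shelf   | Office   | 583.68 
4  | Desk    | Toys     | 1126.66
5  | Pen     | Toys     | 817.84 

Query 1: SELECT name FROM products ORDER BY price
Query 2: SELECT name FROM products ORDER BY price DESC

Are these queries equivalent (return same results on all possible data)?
No, not equivalent

Query 1 returns: [('Monitor',), ('Chair',), ('Shelf',), ('Pen',), ('Desk',)]
Query 2 returns: [('Desk',), ('Pen',), ('Shelf',), ('Chair',), ('Monitor',)]

Reason: ASC vs DESC gives opposite ordering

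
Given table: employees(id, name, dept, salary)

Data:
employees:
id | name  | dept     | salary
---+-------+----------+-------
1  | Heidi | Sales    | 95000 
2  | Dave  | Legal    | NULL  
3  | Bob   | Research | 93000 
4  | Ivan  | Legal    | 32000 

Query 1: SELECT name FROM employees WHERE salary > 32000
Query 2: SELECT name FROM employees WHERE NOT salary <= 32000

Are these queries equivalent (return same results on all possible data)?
Yes, equivalent

Both queries return: [('Bob',), ('Heidi',)]

Reason: Both filter salary > 32000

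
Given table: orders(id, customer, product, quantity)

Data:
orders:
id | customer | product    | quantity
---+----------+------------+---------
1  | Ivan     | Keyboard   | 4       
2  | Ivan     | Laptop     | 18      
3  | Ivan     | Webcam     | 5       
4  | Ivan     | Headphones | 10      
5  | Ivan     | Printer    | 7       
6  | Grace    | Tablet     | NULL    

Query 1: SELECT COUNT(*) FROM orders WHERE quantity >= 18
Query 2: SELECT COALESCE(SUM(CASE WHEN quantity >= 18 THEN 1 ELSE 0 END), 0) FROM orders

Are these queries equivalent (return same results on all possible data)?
Yes, equivalent

Both queries return: [(1,)]

Reason: COUNT with WHERE vs conditional SUM (COALESCE handles empty-table NULL)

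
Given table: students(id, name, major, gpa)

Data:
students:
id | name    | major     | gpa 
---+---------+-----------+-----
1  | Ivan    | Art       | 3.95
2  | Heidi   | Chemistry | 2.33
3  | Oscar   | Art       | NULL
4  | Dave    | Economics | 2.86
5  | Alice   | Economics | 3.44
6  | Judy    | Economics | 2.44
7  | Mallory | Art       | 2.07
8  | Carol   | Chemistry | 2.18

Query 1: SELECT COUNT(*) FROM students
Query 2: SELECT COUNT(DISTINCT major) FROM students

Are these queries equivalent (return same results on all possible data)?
No, not equivalent

Query 1 returns: [(8,)]
Query 2 returns: [(3,)]

Reason: COUNT(*) counts rows, COUNT(DISTINCT major) counts unique majors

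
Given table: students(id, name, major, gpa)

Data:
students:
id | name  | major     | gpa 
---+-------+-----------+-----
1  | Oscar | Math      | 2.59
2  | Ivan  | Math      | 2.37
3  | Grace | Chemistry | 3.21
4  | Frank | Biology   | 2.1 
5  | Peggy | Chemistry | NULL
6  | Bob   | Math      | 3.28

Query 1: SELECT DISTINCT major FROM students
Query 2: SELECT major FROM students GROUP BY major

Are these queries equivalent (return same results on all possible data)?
Yes, equivalent

Both queries return: [('Biology',), ('Chemistry',), ('Math',)]

Reason: Both get unique majors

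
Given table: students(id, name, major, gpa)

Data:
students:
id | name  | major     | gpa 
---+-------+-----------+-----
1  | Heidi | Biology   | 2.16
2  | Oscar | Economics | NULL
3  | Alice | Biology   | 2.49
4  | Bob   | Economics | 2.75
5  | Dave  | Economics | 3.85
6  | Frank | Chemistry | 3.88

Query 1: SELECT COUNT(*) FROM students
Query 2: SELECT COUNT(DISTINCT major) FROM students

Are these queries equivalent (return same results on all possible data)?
No, not equivalent

Query 1 returns: [(6,)]
Query 2 returns: [(3,)]

Reason: COUNT(*) counts rows, COUNT(DISTINCT major) counts unique majors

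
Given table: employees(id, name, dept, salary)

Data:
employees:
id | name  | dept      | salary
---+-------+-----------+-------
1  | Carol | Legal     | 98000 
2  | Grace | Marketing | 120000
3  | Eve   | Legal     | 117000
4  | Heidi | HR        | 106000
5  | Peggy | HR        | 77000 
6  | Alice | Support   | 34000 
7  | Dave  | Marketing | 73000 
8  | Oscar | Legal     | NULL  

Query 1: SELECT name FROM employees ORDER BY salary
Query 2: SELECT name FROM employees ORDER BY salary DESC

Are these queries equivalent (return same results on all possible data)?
No, not equivalent

Query 1 returns: [('Oscar',), ('Alice',), ('Dave',), ('Peggy',), ('Carol',), ('Heidi',), ('Eve',), ('Grace',)]
Query 2 returns: [('Grace',), ('Eve',), ('Heidi',), ('Carol',), ('Peggy',), ('Dave',), ('Alice',), ('Oscar',)]

Reason: ASC vs DESC gives opposite ordering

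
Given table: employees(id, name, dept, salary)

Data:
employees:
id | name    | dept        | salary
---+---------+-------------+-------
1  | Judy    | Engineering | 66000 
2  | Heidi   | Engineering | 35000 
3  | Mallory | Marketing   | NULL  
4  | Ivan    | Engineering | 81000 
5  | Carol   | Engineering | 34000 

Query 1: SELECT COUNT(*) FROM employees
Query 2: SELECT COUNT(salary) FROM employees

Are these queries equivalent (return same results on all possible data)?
No, not equivalent

Query 1 returns: [(5,)]
Query 2 returns: [(4,)]

Reason: COUNT(*) includes NULLs, COUNT(column) excludes them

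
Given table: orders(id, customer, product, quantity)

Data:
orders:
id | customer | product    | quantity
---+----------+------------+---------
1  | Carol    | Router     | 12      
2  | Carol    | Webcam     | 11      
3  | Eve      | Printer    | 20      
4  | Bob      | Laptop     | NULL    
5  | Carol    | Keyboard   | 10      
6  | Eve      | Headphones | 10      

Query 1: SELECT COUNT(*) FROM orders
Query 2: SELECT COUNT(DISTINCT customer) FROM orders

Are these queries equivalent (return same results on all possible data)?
No, not equivalent

Query 1 returns: [(6,)]
Query 2 returns: [(3,)]

Reason: COUNT(*) counts rows, COUNT(DISTINCT customer) counts unique customers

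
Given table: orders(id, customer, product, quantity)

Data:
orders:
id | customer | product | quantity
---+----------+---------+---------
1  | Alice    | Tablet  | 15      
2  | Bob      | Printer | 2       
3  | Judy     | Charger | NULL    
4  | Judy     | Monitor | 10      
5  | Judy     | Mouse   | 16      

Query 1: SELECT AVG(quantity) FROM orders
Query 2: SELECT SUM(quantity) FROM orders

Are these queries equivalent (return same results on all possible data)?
No, not equivalent

Query 1 returns: [(10.75,)]
Query 2 returns: [(43,)]

Reason: AVG vs SUM give different aggregate values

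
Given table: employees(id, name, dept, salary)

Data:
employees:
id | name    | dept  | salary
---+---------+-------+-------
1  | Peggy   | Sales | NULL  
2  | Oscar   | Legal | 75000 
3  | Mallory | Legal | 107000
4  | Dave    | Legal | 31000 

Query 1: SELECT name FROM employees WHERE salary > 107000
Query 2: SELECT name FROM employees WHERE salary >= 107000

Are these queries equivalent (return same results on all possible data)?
No, not equivalent

Query 1 returns: []
Query 2 returns: [('Mallory',)]

Reason: > vs >= gives different results when salary = 107000 exists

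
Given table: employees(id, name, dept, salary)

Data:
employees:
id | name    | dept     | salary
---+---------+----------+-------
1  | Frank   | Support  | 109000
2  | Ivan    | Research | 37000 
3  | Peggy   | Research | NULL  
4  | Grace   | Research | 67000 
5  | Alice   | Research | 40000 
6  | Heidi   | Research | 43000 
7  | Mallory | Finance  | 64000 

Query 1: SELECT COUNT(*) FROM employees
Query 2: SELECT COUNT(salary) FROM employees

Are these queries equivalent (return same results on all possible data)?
No, not equivalent

Query 1 returns: [(7,)]
Query 2 returns: [(6,)]

Reason: COUNT(*) includes NULLs, COUNT(column) excludes them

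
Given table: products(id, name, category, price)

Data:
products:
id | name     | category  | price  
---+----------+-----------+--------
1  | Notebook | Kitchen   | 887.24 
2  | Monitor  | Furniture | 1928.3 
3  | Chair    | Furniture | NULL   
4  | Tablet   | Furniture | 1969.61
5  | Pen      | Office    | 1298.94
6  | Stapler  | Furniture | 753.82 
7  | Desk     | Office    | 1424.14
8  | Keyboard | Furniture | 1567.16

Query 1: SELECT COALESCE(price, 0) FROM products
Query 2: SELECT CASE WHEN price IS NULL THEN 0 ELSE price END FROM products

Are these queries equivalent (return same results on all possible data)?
Yes, equivalent

Both queries return: [(0,), (753.82,), (887.24,), (1298.94,), (1424.14,), (1567.16,), (1928.3,), (1969.61,)]

Reason: COALESCE vs CASE for NULL handling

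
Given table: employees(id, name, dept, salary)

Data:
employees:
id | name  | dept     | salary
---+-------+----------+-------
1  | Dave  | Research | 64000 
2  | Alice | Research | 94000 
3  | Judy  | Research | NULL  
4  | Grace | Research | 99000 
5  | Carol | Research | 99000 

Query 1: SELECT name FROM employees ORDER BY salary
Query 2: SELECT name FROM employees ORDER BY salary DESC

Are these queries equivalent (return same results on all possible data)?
No, not equivalent

Query 1 returns: [('Judy',), ('Dave',), ('Alice',), ('Grace',), ('Carol',)]
Query 2 returns: [('Grace',), ('Carol',), ('Alice',), ('Dave',), ('Judy',)]

Reason: ASC vs DESC gives opposite ordering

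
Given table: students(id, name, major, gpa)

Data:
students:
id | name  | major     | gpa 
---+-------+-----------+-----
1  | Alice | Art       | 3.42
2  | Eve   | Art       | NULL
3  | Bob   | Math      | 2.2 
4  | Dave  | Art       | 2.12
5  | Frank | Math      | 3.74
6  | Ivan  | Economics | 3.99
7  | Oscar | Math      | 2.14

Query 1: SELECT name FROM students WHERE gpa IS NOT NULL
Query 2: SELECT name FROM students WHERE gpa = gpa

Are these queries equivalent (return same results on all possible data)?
Yes, equivalent

Both queries return: [('Alice',), ('Bob',), ('Dave',), ('Frank',), ('Ivan',), ('Oscar',)]

Reason: IS NOT NULL vs self-equality (both exclude NULLs)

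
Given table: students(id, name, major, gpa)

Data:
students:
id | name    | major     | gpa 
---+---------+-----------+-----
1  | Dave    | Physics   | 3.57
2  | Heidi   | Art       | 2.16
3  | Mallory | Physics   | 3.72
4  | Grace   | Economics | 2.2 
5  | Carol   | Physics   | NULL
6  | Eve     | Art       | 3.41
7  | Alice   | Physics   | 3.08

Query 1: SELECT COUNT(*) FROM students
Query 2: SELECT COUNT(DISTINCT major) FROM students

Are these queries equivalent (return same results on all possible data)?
No, not equivalent

Query 1 returns: [(7,)]
Query 2 returns: [(3,)]

Reason: COUNT(*) counts rows, COUNT(DISTINCT major) counts unique majors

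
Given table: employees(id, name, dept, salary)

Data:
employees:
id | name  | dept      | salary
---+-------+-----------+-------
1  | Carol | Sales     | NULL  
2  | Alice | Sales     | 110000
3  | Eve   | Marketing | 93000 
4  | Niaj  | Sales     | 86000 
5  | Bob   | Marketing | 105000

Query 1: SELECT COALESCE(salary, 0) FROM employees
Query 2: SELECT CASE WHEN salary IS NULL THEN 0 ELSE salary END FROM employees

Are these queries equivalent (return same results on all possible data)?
Yes, equivalent

Both queries return: [(0,), (86000,), (93000,), (105000,), (110000,)]

Reason: COALESCE vs CASE for NULL handling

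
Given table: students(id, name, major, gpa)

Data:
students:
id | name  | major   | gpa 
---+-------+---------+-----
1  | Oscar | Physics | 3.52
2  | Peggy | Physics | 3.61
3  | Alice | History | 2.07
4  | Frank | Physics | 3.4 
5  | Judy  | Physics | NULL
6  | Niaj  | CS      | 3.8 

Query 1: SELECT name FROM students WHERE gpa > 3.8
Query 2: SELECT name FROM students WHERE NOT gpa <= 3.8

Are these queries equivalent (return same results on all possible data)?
Yes, equivalent

Both queries return: []

Reason: Both filter gpa > 3.8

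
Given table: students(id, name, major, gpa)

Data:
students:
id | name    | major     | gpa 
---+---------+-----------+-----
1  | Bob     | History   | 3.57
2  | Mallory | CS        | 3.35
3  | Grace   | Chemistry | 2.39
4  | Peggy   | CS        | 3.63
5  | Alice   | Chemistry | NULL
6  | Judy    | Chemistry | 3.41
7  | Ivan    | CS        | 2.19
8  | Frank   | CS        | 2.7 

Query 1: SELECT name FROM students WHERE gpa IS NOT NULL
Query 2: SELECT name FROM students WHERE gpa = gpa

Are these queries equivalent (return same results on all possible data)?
Yes, equivalent

Both queries return: [('Bob',), ('Frank',), ('Grace',), ('Ivan',), ('Judy',), ('Mallory',), ('Peggy',)]

Reason: IS NOT NULL vs self-equality (both exclude NULLs)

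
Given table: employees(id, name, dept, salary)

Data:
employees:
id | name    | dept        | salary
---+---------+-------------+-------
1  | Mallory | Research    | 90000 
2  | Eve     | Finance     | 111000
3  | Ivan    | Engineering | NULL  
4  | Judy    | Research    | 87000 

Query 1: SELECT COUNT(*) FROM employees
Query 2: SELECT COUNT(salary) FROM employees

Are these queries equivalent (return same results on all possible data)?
No, not equivalent

Query 1 returns: [(4,)]
Query 2 returns: [(3,)]

Reason: COUNT(*) includes NULLs, COUNT(column) excludes them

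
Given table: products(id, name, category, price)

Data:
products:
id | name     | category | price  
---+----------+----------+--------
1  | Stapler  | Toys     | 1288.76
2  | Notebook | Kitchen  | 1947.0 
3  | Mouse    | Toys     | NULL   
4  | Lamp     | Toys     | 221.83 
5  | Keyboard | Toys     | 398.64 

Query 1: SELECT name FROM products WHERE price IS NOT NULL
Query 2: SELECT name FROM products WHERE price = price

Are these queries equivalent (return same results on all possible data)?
Yes, equivalent

Both queries return: [('Keyboard',), ('Lamp',), ('Notebook',), ('Stapler',)]

Reason: IS NOT NULL vs self-equality (both exclude NULLs)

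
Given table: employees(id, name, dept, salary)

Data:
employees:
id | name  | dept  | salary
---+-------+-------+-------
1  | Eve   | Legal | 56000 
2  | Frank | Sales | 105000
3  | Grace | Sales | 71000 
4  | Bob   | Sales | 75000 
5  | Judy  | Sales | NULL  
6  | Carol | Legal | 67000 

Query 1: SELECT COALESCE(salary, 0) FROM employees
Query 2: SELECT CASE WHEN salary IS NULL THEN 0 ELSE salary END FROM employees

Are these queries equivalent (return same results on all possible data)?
Yes, equivalent

Both queries return: [(0,), (56000,), (67000,), (71000,), (75000,), (105000,)]

Reason: COALESCE vs CASE for NULL handling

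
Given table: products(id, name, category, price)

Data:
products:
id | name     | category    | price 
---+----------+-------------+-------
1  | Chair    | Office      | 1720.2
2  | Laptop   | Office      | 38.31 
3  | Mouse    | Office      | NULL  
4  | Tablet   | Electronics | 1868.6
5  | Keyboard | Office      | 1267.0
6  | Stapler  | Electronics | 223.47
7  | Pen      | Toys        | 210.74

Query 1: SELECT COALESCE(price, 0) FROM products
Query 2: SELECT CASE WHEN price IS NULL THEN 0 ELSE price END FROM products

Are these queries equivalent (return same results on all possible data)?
Yes, equivalent

Both queries return: [(0,), (38.31,), (210.74,), (223.47,), (1267.0,), (1720.2,), (1868.6,)]

Reason: COALESCE vs CASE for NULL handling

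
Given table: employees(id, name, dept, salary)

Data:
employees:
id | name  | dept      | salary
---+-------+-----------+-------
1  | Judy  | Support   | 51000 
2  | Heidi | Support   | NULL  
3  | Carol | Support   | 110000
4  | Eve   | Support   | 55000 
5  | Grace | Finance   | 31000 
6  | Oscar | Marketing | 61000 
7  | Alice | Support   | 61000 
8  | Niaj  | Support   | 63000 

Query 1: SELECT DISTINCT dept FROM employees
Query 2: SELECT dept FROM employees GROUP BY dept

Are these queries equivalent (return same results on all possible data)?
Yes, equivalent

Both queries return: [('Finance',), ('Marketing',), ('Support',)]

Reason: Both get unique depts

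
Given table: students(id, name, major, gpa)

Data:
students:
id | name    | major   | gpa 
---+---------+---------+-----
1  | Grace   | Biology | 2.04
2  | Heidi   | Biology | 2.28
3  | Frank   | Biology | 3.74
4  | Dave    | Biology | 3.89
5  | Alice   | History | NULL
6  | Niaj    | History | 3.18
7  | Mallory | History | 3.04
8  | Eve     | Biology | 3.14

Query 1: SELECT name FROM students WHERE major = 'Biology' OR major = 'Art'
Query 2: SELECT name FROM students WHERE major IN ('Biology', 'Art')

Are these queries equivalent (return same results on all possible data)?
Yes, equivalent

Both queries return: [('Dave',), ('Eve',), ('Frank',), ('Grace',), ('Heidi',)]

Reason: OR vs IN are equivalent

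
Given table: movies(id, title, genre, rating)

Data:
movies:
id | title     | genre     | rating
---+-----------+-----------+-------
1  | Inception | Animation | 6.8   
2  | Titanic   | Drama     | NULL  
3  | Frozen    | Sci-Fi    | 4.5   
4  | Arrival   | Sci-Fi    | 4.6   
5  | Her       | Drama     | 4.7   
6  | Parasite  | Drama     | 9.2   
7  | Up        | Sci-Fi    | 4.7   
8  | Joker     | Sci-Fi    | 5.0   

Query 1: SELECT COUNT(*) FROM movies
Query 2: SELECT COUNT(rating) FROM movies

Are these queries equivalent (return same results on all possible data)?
No, not equivalent

Query 1 returns: [(8,)]
Query 2 returns: [(7,)]

Reason: COUNT(*) includes NULLs, COUNT(column) excludes them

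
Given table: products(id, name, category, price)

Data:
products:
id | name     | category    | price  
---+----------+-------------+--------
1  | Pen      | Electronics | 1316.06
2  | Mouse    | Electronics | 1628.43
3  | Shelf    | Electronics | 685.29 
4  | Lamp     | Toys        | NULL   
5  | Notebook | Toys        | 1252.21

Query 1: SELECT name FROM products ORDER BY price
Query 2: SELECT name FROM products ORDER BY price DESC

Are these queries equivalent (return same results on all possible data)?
No, not equivalent

Query 1 returns: [('Lamp',), ('Shelf',), ('Notebook',), ('Pen',), ('Mouse',)]
Query 2 returns: [('Mouse',), ('Pen',), ('Notebook',), ('Shelf',), ('Lamp',)]

Reason: ASC vs DESC gives opposite ordering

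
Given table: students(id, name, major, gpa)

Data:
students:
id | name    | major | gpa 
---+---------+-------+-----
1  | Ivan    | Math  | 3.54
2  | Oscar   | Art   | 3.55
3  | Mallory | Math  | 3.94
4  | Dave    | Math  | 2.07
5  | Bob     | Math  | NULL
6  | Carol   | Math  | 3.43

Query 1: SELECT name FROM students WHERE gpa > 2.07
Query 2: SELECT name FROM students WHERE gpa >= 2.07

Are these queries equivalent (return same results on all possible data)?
No, not equivalent

Query 1 returns: [('Ivan',), ('Oscar',), ('Mallory',), ('Carol',)]
Query 2 returns: [('Ivan',), ('Oscar',), ('Mallory',), ('Dave',), ('Carol',)]

Reason: > vs >= gives different results when gpa = 2.07 exists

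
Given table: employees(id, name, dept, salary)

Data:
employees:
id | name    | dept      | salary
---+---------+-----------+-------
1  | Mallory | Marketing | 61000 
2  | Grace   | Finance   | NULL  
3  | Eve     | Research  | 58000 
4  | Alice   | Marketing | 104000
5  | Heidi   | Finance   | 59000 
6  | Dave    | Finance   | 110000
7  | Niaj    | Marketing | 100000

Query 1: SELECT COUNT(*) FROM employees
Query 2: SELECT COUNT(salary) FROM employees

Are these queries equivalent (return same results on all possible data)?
No, not equivalent

Query 1 returns: [(7,)]
Query 2 returns: [(6,)]

Reason: COUNT(*) includes NULLs, COUNT(column) excludes them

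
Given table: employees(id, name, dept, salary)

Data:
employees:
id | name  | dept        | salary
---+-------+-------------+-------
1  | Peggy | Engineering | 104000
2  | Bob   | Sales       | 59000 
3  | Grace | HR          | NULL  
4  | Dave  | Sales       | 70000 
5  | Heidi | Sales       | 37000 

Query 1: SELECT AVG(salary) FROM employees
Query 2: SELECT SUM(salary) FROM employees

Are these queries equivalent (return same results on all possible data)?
No, not equivalent

Query 1 returns: [(67500.0,)]
Query 2 returns: [(270000,)]

Reason: AVG vs SUM give different aggregate values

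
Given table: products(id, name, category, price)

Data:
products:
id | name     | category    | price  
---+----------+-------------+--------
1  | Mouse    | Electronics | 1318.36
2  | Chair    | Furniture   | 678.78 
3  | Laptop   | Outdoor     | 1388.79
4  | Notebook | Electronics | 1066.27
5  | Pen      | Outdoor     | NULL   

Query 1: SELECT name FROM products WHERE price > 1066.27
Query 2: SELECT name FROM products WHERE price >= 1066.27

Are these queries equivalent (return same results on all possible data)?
No, not equivalent

Query 1 returns: [('Mouse',), ('Laptop',)]
Query 2 returns: [('Mouse',), ('Laptop',), ('Notebook',)]

Reason: > vs >= gives different results when price = 1066.27 exists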